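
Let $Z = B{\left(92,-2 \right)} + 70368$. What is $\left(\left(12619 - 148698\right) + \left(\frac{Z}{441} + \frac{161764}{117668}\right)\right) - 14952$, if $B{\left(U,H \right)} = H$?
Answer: $- \frac{1957221815704}{12972897} \approx -1.5087 \cdot 10^{5}$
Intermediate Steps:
$Z = 70366$ ($Z = -2 + 70368 = 70366$)
$\left(\left(12619 - 148698\right) + \left(\frac{Z}{441} + \frac{161764}{117668}\right)\right) - 14952 = \left(\left(12619 - 148698\right) + \left(\frac{70366}{441} + \frac{161764}{117668}\right)\right) - 14952 = \left(\left(12619 - 148698\right) + \left(70366 \cdot \frac{1}{441} + 161764 \cdot \frac{1}{117668}\right)\right) - 14952 = \left(-136079 + \left(\frac{70366}{441} + \frac{40441}{29417}\right)\right) - 14952 = \left(-136079 + \frac{2087791103}{12972897}\right) - 14952 = - \frac{1763251059760}{12972897} - 14952 = - \frac{1957221815704}{12972897}$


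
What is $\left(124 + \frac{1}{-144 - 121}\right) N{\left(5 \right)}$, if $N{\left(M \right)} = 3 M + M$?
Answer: $\frac{131436}{53} \approx 2479.9$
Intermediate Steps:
$N{\left(M \right)} = 4 M$
$\left(124 + \frac{1}{-144 - 121}\right) N{\left(5 \right)} = \left(124 + \frac{1}{-144 - 121}\right) 4 \cdot 5 = \left(124 + \frac{1}{-265}\right) 20 = \left(124 - \frac{1}{265}\right) 20 = \frac{32859}{265} \cdot 20 = \frac{131436}{53}$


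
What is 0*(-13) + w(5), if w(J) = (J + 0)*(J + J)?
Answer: 50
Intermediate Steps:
w(J) = 2*J**2 (w(J) = J*(2*J) = 2*J**2)
0*(-13) + w(5) = 0*(-13) + 2*5**2 = 0 + 2*25 = 0 + 50 = 50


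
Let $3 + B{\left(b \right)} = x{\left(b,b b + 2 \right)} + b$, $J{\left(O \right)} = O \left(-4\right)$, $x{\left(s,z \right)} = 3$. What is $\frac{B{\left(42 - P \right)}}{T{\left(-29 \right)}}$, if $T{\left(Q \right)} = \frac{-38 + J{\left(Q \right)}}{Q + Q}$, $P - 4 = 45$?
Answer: $\frac{203}{39} \approx 5.2051$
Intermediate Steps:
$P = 49$ ($P = 4 + 45 = 49$)
$J{\left(O \right)} = - 4 O$
$T{\left(Q \right)} = \frac{-38 - 4 Q}{2 Q}$ ($T{\left(Q \right)} = \frac{-38 - 4 Q}{Q + Q} = \frac{-38 - 4 Q}{2 Q}$)
$B{\left(b \right)} = b$ ($B{\left(b \right)} = -3 + \left(3 + b\right) = b$)
$\frac{B{\left(42 - P \right)}}{T{\left(-29 \right)}} = \frac{42 - 49}{-2 - \frac{19}{-29}} = \frac{42 - 49}{-2 - - \frac{19}{29}} = - \frac{7}{-2 + \frac{19}{29}} = - \frac{7}{- \frac{39}{29}} = \left(-7\right) \left(- \frac{29}{39}\right) = \frac{203}{39}$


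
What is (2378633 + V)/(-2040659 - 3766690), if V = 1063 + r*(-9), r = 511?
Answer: -791699/1935783 ≈ -0.40898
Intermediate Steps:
V = -3536 (V = 1063 + 511*(-9) = 1063 - 4599 = -3536)
(2378633 + V)/(-2040659 - 3766690) = (2378633 - 3536)/(-2040659 - 3766690) = 2375097/(-5807349) = 2375097*(-1/5807349) = -791699/1935783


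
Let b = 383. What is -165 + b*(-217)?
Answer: -83276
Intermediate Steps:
-165 + b*(-217) = -165 + 383*(-217) = -165 - 83111 = -83276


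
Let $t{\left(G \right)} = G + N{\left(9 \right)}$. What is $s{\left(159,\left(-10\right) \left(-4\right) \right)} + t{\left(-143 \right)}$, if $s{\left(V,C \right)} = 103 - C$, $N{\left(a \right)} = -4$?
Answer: $-84$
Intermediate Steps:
$t{\left(G \right)} = -4 + G$ ($t{\left(G \right)} = G - 4 = -4 + G$)
$s{\left(159,\left(-10\right) \left(-4\right) \right)} + t{\left(-143 \right)} = \left(103 - \left(-10\right) \left(-4\right)\right) - 147 = \left(103 - 40\right) - 147 = 63 - 147 = -84$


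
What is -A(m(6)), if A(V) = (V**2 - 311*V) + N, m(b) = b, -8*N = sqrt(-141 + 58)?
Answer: 1830 + I*sqrt(83)/8 ≈ 1830.0 + 1.1388*I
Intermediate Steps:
N = -I*sqrt(83)/8 (N = -sqrt(-141 + 58)/8 = -I*sqrt(83)/8 ≈ -1.1388*I)
A(V) = V**2 - 311*V - I*sqrt(83)/8 (A(V) = (V**2 - 311*V) - I*sqrt(83)/8 = V**2 - 311*V - I*sqrt(83)/8)
-A(m(6)) = -(6**2 - 311*6 - I*sqrt(83)/8) = -(36 - 1866 - I*sqrt(83)/8) = -(-1830 - I*sqrt(83)/8) = 1830 + I*sqrt(83)/8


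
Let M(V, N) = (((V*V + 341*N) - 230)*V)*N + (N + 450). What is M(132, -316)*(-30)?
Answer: -113325668340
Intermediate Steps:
M(V, N) = 450 + N + N*V*(-230 + V² + 341*N) (M(V, N) = (((V² + 341*N) - 230)*V)*N + (450 + N) = ((-230 + V² + 341*N)*V)*N + (450 + N) = (V*(-230 + V² + 341*N))*N + (450 + N) = N*V*(-230 + V² + 341*N) + (450 + N) = 450 + N + N*V*(-230 + V² + 341*N))
M(132, -316)*(-30) = (450 - 316 - 316*132³ - 230*(-316)*132 + 341*132*(-316)²)*(-30) = (450 - 316 - 316*2299968 + 9593760 + 341*132*99856)*(-30) = (450 - 316 - 726789888 + 9593760 + 4494718272)*(-30) = 3777522278*(-30) = -113325668340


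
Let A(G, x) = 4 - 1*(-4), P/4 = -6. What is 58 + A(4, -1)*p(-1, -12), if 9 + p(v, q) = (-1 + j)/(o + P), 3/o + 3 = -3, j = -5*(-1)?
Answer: -750/49 ≈ -15.306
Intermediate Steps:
j = 5
o = -½ (o = 3/(-3 - 3) = 3/(-6) = 3*(-⅙) = -½ ≈ -0.50000)
P = -24 (P = 4*(-6) = -24)
p(v, q) = -449/49 (p(v, q) = -9 + (-1 + 5)/(-½ - 24) = -9 + 4/(-49/2) = -9 + 4*(-2/49) = -9 - 8/49 = -449/49)
A(G, x) = 8 (A(G, x) = 4 + 4 = 8)
58 + A(4, -1)*p(-1, -12) = 58 + 8*(-449/49) = 58 - 3592/49 = -750/49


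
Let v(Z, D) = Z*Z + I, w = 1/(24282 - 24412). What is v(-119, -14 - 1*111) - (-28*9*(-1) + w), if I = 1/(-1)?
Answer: 1808041/130 ≈ 13908.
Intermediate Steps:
w = -1/130 (w = 1/(-130) = -1/130 ≈ -0.0076923)
I = -1
v(Z, D) = -1 + Z² (v(Z, D) = Z*Z - 1 = Z² - 1 = -1 + Z²)
v(-119, -14 - 1*111) - (-28*9*(-1) + w) = (-1 + (-119)²) - (-28*9*(-1) - 1/130) = (-1 + 14161) - (-252*(-1) - 1/130) = 14160 - (252 - 1/130) = 14160 - 1*32759/130 = 14160 - 32759/130 = 1808041/130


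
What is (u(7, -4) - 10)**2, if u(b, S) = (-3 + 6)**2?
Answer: 1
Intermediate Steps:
u(b, S) = 9 (u(b, S) = 3**2 = 9)
(u(7, -4) - 10)**2 = (9 - 10)**2 = (-1)**2 = 1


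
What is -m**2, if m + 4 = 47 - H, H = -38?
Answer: -6561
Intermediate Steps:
m = 81 (m = -4 + (47 - 1*(-38)) = -4 + (47 + 38) = -4 + 85 = 81)
-m**2 = -1*81**2 = -1*6561 = -6561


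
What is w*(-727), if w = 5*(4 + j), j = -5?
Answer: 3635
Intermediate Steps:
w = -5 (w = 5*(4 - 5) = 5*(-1) = -5)
w*(-727) = -5*(-727) = 3635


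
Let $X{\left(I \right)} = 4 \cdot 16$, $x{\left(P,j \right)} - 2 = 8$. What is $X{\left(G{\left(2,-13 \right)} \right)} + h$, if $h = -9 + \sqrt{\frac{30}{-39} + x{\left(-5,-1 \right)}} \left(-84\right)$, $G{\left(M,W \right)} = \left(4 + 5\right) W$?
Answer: $55 - \frac{168 \sqrt{390}}{13} \approx -200.21$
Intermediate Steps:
$x{\left(P,j \right)} = 10$ ($x{\left(P,j \right)} = 2 + 8 = 10$)
$G{\left(M,W \right)} = 9 W$
$X{\left(I \right)} = 64$
$h = -9 - \frac{168 \sqrt{390}}{13}$ ($h = -9 + \sqrt{\frac{30}{-39} + 10} \left(-84\right) = -9 + \sqrt{30 \left(- \frac{1}{39}\right) + 10} \left(-84\right) = -9 + \sqrt{- \frac{10}{13} + 10} \left(-84\right) = -9 + \sqrt{\frac{120}{13}} \left(-84\right) = -9 + \frac{2 \sqrt{390}}{13} \left(-84\right) = -9 - \frac{168 \sqrt{390}}{13} \approx -264.21$)
$X{\left(G{\left(2,-13 \right)} \right)} + h = 64 - \left(9 + \frac{168 \sqrt{390}}{13}\right) = 55 - \frac{168 \sqrt{390}}{13}$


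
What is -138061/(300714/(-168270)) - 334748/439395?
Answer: 1701285838514263/22022038005 ≈ 77254.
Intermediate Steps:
-138061/(300714/(-168270)) - 334748/439395 = -138061/(300714*(-1/168270)) - 334748*1/439395 = -138061/(-50119/28045) - 334748/439395 = -138061*(-28045/50119) - 334748/439395 = 3871920745/50119 - 334748/439395 = 1701285838514263/22022038005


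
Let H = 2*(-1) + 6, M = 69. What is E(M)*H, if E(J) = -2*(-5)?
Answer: 40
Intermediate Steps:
E(J) = 10
H = 4 (H = -2 + 6 = 4)
E(M)*H = 10*4 = 40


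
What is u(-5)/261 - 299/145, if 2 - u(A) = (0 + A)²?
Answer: -2806/1305 ≈ -2.1502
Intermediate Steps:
u(A) = 2 - A² (u(A) = 2 - (0 + A)² = 2 - A²)
u(-5)/261 - 299/145 = (2 - 1*(-5)²)/261 - 299/145 = (2 - 1*25)*(1/261) - 299*1/145 = (2 - 25)*(1/261) - 299/145 = -23*1/261 - 299/145 = -23/261 - 299/145 = -2806/1305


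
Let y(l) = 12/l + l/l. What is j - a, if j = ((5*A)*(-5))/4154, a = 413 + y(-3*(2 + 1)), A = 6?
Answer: -2571551/6231 ≈ -412.70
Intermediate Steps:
y(l) = 1 + 12/l (y(l) = 12/l + 1 = 1 + 12/l)
a = 1238/3 (a = 413 + (12 - 3*(2 + 1))/((-3*(2 + 1))) = 413 + (12 - 3*3)/((-3*3)) = 413 + (12 - 9)/(-9) = 413 - 1/9*3 = 413 - 1/3 = 1238/3 ≈ 412.67)
j = -75/2077 (j = ((5*6)*(-5))/4154 = (30*(-5))*(1/4154) = -150*1/4154 = -75/2077 ≈ -0.036110)
j - a = -75/2077 - 1*1238/3 = -75/2077 - 1238/3 = -2571551/6231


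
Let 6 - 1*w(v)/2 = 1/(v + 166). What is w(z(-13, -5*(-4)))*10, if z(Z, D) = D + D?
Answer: 12350/103 ≈ 119.90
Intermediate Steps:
z(Z, D) = 2*D
w(v) = 12 - 2/(166 + v) (w(v) = 12 - 2/(v + 166) = 12 - 2/(166 + v))
w(z(-13, -5*(-4)))*10 = (2*(995 + 6*(2*(-5*(-4))))/(166 + 2*(-5*(-4))))*10 = (2*(995 + 6*(2*20))/(166 + 2*20))*10 = (2*(995 + 6*40)/(166 + 40))*10 = (2*(995 + 240)/206)*10 = (2*(1/206)*1235)*10 = (1235/103)*10 = 12350/103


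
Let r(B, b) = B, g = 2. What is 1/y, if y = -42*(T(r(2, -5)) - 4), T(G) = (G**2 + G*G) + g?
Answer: -1/252 ≈ -0.0039683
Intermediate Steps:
T(G) = 2 + 2*G**2 (T(G) = (G**2 + G*G) + 2 = (G**2 + G**2) + 2 = 2*G**2 + 2 = 2 + 2*G**2)
y = -252 (y = -42*((2 + 2*2**2) - 4) = -42*((2 + 2*4) - 4) = -42*((2 + 8) - 4) = -42*(10 - 4) = -42*6 = -252)
1/y = 1/(-252) = -1/252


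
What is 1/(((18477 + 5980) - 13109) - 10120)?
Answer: 1/1228 ≈ 0.00081433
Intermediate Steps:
1/(((18477 + 5980) - 13109) - 10120) = 1/((24457 - 13109) - 10120) = 1/(11348 - 10120) = 1/1228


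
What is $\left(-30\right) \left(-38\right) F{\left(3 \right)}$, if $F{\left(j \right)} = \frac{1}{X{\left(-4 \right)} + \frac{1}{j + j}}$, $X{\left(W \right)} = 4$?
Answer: $\frac{1368}{5} \approx 273.6$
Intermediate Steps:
$F{\left(j \right)} = \frac{1}{4 + \frac{1}{2 j}}$ ($F{\left(j \right)} = \frac{1}{4 + \frac{1}{j + j}} = \frac{1}{4 + \frac{1}{2 j}}$)
$\left(-30\right) \left(-38\right) F{\left(3 \right)} = \left(-30\right) \left(-38\right) 2 \cdot 3 \frac{1}{1 + 8 \cdot 3} = 1140 \cdot 2 \cdot 3 \frac{1}{1 + 24} = 1140 \cdot 2 \cdot 3 \cdot \frac{1}{25} = 1140 \cdot \frac{6}{25} = \frac{1368}{5}$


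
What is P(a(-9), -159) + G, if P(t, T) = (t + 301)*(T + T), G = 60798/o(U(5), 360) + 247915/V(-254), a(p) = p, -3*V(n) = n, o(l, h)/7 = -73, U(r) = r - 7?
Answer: -11687540661/129794 ≈ -90047.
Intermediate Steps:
U(r) = -7 + r
o(l, h) = -511 (o(l, h) = 7*(-73) = -511)
V(n) = -n/3
G = 364611003/129794 (G = 60798/(-511) + 247915/((-⅓*(-254))) = 60798*(-1/511) + 247915/(254/3) = -60798/511 + 247915*(3/254) = -60798/511 + 743745/254 = 364611003/129794 ≈ 2809.2)
P(t, T) = 2*T*(301 + t) (P(t, T) = (301 + t)*(2*T) = 2*T*(301 + t))
P(a(-9), -159) + G = 2*(-159)*(301 - 9) + 364611003/129794 = 2*(-159)*292 + 364611003/129794 = -92856 + 364611003/129794 = -11687540661/129794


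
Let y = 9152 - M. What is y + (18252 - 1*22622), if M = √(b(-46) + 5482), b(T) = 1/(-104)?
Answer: 4782 - √14823302/52 ≈ 4708.0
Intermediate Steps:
b(T) = -1/104
M = √14823302/52 (M = √(-1/104 + 5482) = √(570127/104) = √14823302/52 ≈ 74.041)
y = 9152 - √14823302/52 ≈ 9078.0
y + (18252 - 1*22622) = (9152 - √14823302/52) + (18252 - 1*22622) = (9152 - √14823302/52) + (18252 - 22622) = (9152 - √14823302/52) - 4370 = 4782 - √14823302/52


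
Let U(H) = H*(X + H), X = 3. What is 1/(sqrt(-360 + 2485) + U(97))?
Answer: 388/3763515 - sqrt(85)/18817575 ≈ 0.00010261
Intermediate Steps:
U(H) = H*(3 + H)
1/(sqrt(-360 + 2485) + U(97)) = 1/(sqrt(-360 + 2485) + 97*(3 + 97)) = 1/(sqrt(2125) + 97*100) = 1/(5*sqrt(85) + 9700) = 1/(9700 + 5*sqrt(85))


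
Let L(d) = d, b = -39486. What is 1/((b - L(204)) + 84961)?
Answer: 1/45271 ≈ 2.2089e-5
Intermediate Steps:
1/((b - L(204)) + 84961) = 1/((-39486 - 1*204) + 84961) = 1/((-39486 - 204) + 84961) = 1/(-39690 + 84961) = 1/45271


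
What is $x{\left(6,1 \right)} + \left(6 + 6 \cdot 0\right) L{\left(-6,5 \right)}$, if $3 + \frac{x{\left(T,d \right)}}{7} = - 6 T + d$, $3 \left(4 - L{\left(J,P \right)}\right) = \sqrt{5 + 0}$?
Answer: $-242 - 2 \sqrt{5} \approx -246.47$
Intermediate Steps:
$L{\left(J,P \right)} = 4 - \frac{\sqrt{5}}{3}$ ($L{\left(J,P \right)} = 4 - \frac{\sqrt{5 + 0}}{3} = 4 - \frac{\sqrt{5}}{3}$)
$x{\left(T,d \right)} = -21 - 42 T + 7 d$ ($x{\left(T,d \right)} = -21 + 7 \left(- 6 T + d\right) = -21 + 7 \left(d - 6 T\right) = -21 - \left(- 7 d + 42 T\right) = -21 - 42 T + 7 d$)
$x{\left(6,1 \right)} + \left(6 + 6 \cdot 0\right) L{\left(-6,5 \right)} = \left(-21 - 252 + 7 \cdot 1\right) + \left(6 + 6 \cdot 0\right) \left(4 - \frac{\sqrt{5}}{3}\right) = \left(-21 - 252 + 7\right) + \left(6 + 0\right) \left(4 - \frac{\sqrt{5}}{3}\right) = -266 + 6 \left(4 - \frac{\sqrt{5}}{3}\right) = -266 + \left(24 - 2 \sqrt{5}\right) = -242 - 2 \sqrt{5}$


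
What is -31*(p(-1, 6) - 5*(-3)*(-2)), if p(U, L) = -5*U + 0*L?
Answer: 775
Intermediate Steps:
p(U, L) = -5*U (p(U, L) = -5*U + 0 = -5*U)
-31*(p(-1, 6) - 5*(-3)*(-2)) = -31*(-5*(-1) - 5*(-3)*(-2)) = -31*(5 + 15*(-2)) = -31*(5 - 30) = -31*(-25) = 775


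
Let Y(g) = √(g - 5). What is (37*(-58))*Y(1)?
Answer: -4292*I ≈ -4292.0*I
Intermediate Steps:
Y(g) = √(-5 + g)
(37*(-58))*Y(1) = (37*(-58))*√(-5 + 1) = -4292*I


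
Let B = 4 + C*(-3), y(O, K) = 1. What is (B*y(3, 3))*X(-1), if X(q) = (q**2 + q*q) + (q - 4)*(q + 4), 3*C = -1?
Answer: -65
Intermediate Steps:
C = -1/3 (C = (1/3)*(-1) = -1/3 ≈ -0.33333)
X(q) = 2*q**2 + (-4 + q)*(4 + q) (X(q) = (q**2 + q**2) + (-4 + q)*(4 + q) = 2*q**2 + (-4 + q)*(4 + q))
B = 5 (B = 4 - 1/3*(-3) = 4 + 1 = 5)
(B*y(3, 3))*X(-1) = (5*1)*(-16 + 3*(-1)**2) = 5*(-16 + 3*1) = 5*(-16 + 3) = 5*(-13) = -65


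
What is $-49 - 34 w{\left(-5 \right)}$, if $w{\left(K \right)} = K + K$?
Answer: $291$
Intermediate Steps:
$w{\left(K \right)} = 2 K$
$-49 - 34 w{\left(-5 \right)} = -49 - 34 \cdot 2 \left(-5\right) = -49 - -340 = -49 + 340 = 291$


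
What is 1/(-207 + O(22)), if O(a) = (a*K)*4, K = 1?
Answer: -1/119 ≈ -0.0084034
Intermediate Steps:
O(a) = 4*a (O(a) = (a*1)*4 = a*4 = 4*a)
1/(-207 + O(22)) = 1/(-207 + 4*22) = 1/(-207 + 88) = 1/(-119) = -1/119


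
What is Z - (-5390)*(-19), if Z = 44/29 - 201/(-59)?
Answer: -175215085/1711 ≈ -1.0241e+5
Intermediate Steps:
Z = 8425/1711 (Z = 44*(1/29) - 201*(-1/59) = 44/29 + 201/59 = 8425/1711 ≈ 4.9240)
Z - (-5390)*(-19) = 8425/1711 - (-5390)*(-19) = 8425/1711 - 245*418 = 8425/1711 - 102410 = -175215085/1711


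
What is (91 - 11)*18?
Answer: 1440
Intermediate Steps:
(91 - 11)*18 = 80*18 = 1440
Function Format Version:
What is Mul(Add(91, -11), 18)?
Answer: 1440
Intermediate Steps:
Mul(Add(91, -11), 18) = Mul(80, 18) = 1440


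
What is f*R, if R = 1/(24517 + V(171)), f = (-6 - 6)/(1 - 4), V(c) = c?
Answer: 1/6172 ≈ 0.00016202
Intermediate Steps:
f = 4 (f = -12/(-3) = -12*(-1/3) = 4)
R = 1/24688 (R = 1/(24517 + 171) = 1/24688 ≈ 4.0505e-5)
f*R = 4*(1/24688) = 1/6172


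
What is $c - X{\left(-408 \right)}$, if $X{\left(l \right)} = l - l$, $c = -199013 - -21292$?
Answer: $-177721$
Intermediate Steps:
$c = -177721$ ($c = -199013 + 21292 = -177721$)
$X{\left(l \right)} = 0$
$c - X{\left(-408 \right)} = -177721 - 0 = -177721 + 0 = -177721$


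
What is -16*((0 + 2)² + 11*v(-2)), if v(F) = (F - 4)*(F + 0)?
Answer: -2176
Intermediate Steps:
v(F) = F*(-4 + F) (v(F) = (-4 + F)*F = F*(-4 + F))
-16*((0 + 2)² + 11*v(-2)) = -16*((0 + 2)² + 11*(-2*(-4 - 2))) = -16*(2² + 11*(-2*(-6))) = -16*(4 + 11*12) = -16*(4 + 132) = -16*136 = -2176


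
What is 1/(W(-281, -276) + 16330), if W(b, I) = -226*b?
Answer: 1/79836 ≈ 1.2526e-5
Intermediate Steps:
1/(W(-281, -276) + 16330) = 1/(-226*(-281) + 16330) = 1/(63506 + 16330) = 1/79836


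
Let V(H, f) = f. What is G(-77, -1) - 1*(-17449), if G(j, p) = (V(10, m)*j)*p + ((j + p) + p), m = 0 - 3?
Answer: 17139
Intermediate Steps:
m = -3
G(j, p) = j + 2*p - 3*j*p (G(j, p) = (-3*j)*p + ((j + p) + p) = -3*j*p + (j + 2*p) = j + 2*p - 3*j*p)
G(-77, -1) - 1*(-17449) = (-77 + 2*(-1) - 3*(-77)*(-1)) - 1*(-17449) = (-77 - 2 - 231) + 17449 = -310 + 17449 = 17139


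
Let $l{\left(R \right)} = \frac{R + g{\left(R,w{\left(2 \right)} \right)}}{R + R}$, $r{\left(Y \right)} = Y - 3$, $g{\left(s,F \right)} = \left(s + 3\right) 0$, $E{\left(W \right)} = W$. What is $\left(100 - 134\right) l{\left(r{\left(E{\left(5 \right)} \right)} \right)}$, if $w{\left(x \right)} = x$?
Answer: $-17$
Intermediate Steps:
$g{\left(s,F \right)} = 0$ ($g{\left(s,F \right)} = \left(3 + s\right) 0 = 0$)
$r{\left(Y \right)} = -3 + Y$ ($r{\left(Y \right)} = Y - 3 = -3 + Y$)
$l{\left(R \right)} = \frac{1}{2}$ ($l{\left(R \right)} = \frac{R + 0}{R + R} = \frac{R}{2 R} = R \frac{1}{2 R} = \frac{1}{2}$)
$\left(100 - 134\right) l{\left(r{\left(E{\left(5 \right)} \right)} \right)} = \left(100 - 134\right) \frac{1}{2} = \left(-34\right) \frac{1}{2} = -17$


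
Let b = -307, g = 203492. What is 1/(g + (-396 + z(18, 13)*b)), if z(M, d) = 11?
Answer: 1/199719 ≈ 5.0070e-6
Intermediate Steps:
1/(g + (-396 + z(18, 13)*b)) = 1/(203492 + (-396 + 11*(-307))) = 1/(203492 + (-396 - 3377)) = 1/(203492 - 3773) = 1/199719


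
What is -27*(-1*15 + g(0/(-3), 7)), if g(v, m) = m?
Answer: 216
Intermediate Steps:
-27*(-1*15 + g(0/(-3), 7)) = -27*(-1*15 + 7) = -27*(-15 + 7) = -27*(-8) = 216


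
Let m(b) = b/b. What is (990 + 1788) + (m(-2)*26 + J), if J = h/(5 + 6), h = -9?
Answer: 30835/11 ≈ 2803.2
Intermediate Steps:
m(b) = 1
J = -9/11 (J = -9/(5 + 6) = -9/11 ≈ -0.81818)
(990 + 1788) + (m(-2)*26 + J) = (990 + 1788) + (1*26 - 9/11) = 2778 + (26 - 9/11) = 2778 + 277/11 = 30835/11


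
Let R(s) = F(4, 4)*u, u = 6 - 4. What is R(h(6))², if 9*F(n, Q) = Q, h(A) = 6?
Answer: 64/81 ≈ 0.79012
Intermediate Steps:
F(n, Q) = Q/9
u = 2
R(s) = 8/9 (R(s) = ((⅑)*4)*2 = (4/9)*2 = 8/9)
R(h(6))² = (8/9)² = 64/81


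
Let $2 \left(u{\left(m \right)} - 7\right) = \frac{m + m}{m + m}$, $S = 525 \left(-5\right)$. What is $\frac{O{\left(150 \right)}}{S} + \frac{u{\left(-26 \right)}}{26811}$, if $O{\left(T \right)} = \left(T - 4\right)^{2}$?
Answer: $- \frac{126996353}{15639750} \approx -8.1201$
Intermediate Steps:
$S = -2625$
$u{\left(m \right)} = \frac{15}{2}$ ($u{\left(m \right)} = 7 + \frac{\left(m + m\right) \frac{1}{m + m}}{2} = 7 + \frac{2 m \frac{1}{2 m}}{2} = 7 + \frac{1}{2} \cdot 1 = 7 + \frac{1}{2} = \frac{15}{2}$)
$O{\left(T \right)} = \left(-4 + T\right)^{2}$
$\frac{O{\left(150 \right)}}{S} + \frac{u{\left(-26 \right)}}{26811} = \frac{\left(-4 + 150\right)^{2}}{-2625} + \frac{15}{2 \cdot 26811} = 146^{2} \left(- \frac{1}{2625}\right) + \frac{15}{2} \cdot \frac{1}{26811} = 21316 \left(- \frac{1}{2625}\right) + \frac{5}{17874} = - \frac{21316}{2625} + \frac{5}{17874} = - \frac{126996353}{15639750}$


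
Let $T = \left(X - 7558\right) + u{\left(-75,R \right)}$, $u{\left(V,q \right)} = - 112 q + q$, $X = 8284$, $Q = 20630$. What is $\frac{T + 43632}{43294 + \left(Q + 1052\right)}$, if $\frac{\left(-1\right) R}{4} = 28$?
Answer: $\frac{28395}{32488} \approx 0.87401$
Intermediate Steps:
$R = -112$ ($R = \left(-4\right) 28 = -112$)
$u{\left(V,q \right)} = - 111 q$
$T = 13158$ ($T = \left(8284 - 7558\right) - -12432 = 726 + 12432 = 13158$)
$\frac{T + 43632}{43294 + \left(Q + 1052\right)} = \frac{13158 + 43632}{43294 + \left(20630 + 1052\right)} = \frac{56790}{43294 + 21682} = \frac{56790}{64976} = 56790 \cdot \frac{1}{64976} = \frac{28395}{32488}$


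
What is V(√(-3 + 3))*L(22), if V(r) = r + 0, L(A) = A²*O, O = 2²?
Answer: 0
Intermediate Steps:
O = 4
L(A) = 4*A² (L(A) = A²*4 = 4*A²)
V(r) = r
V(√(-3 + 3))*L(22) = √(-3 + 3)*(4*22²) = √0*(4*484) = 0*1936 = 0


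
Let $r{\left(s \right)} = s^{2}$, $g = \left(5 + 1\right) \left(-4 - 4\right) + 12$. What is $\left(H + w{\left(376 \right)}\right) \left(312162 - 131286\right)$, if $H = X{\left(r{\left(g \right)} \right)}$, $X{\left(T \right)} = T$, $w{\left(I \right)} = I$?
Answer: $302424672$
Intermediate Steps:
$g = -36$ ($g = 6 \left(-8\right) + 12 = -48 + 12 = -36$)
$H = 1296$ ($H = \left(-36\right)^{2} = 1296$)
$\left(H + w{\left(376 \right)}\right) \left(312162 - 131286\right) = \left(1296 + 376\right) \left(312162 - 131286\right) = 1672 \cdot 180876 = 302424672$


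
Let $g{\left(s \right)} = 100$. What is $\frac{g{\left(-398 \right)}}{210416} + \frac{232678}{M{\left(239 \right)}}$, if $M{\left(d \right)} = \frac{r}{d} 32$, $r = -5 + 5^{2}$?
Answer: $\frac{365663833171}{4208320} \approx 86891.0$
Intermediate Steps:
$r = 20$ ($r = -5 + 25 = 20$)
$M{\left(d \right)} = \frac{640}{d}$ ($M{\left(d \right)} = \frac{20}{d} 32 = \frac{640}{d}$)
$\frac{g{\left(-398 \right)}}{210416} + \frac{232678}{M{\left(239 \right)}} = \frac{100}{210416} + \frac{232678}{640 \cdot \frac{1}{239}} = 100 \cdot \frac{1}{210416} + \frac{232678}{640 \cdot \frac{1}{239}} = \frac{25}{52604} + \frac{232678}{\frac{640}{239}} = \frac{25}{52604} + 232678 \cdot \frac{239}{640} = \frac{25}{52604} + \frac{27805021}{320} = \frac{365663833171}{4208320}$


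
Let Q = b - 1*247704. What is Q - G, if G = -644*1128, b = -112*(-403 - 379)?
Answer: 566312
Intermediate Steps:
b = 87584 (b = -112*(-782) = 87584)
G = -726432
Q = -160120 (Q = 87584 - 1*247704 = 87584 - 247704 = -160120)
Q - G = -160120 - 1*(-726432) = -160120 + 726432 = 566312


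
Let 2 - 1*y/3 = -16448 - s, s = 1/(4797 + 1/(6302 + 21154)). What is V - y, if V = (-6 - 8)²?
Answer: -6473898090050/131706433 ≈ -49154.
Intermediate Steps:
V = 196 (V = (-14)² = 196)
s = 27456/131706433 (s = 1/(4797 + 1/27456) = 1/(131706433/27456) = 27456/131706433 ≈ 0.00020846)
y = 6499712550918/131706433 (y = 6 - 3*(-16448 - 1*27456/131706433) = 6 - 3*(-16448 - 27456/131706433) = 6 - 3*(-2166307437440/131706433) = 6 + 6498922312320/131706433 = 6499712550918/131706433 ≈ 49350.)
V - y = 196 - 1*6499712550918/131706433 = 196 - 6499712550918/131706433 = -6473898090050/131706433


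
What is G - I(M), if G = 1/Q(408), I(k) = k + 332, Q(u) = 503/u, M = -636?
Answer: 153320/503 ≈ 304.81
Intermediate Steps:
I(k) = 332 + k
G = 408/503 (G = 1/(503/408) = 408/503 ≈ 0.81113)
G - I(M) = 408/503 - (332 - 636) = 408/503 - 1*(-304) = 408/503 + 304 = 153320/503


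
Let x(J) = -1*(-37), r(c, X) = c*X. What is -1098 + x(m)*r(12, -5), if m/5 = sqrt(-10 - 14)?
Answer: -3318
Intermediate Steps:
r(c, X) = X*c
m = 10*I*sqrt(6) (m = 5*sqrt(-10 - 14) = 5*sqrt(-24) = 5*(2*I*sqrt(6)) = 10*I*sqrt(6) ≈ 24.495*I)
x(J) = 37
-1098 + x(m)*r(12, -5) = -1098 + 37*(-5*12) = -1098 + 37*(-60) = -1098 - 2220 = -3318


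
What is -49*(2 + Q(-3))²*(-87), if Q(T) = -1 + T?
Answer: 17052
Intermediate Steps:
-49*(2 + Q(-3))²*(-87) = -49*(2 + (-1 - 3))²*(-87) = -49*(2 - 4)²*(-87) = -49*(-2)²*(-87) = -49*4*(-87) = -196*(-87) = 17052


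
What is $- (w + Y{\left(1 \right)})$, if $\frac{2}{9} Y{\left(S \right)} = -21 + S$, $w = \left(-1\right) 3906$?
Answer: $3996$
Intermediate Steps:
$w = -3906$
$Y{\left(S \right)} = - \frac{189}{2} + \frac{9 S}{2}$ ($Y{\left(S \right)} = \frac{9 \left(-21 + S\right)}{2} = - \frac{189}{2} + \frac{9 S}{2}$)
$- (w + Y{\left(1 \right)}) = - (-3906 + \left(- \frac{189}{2} + \frac{9}{2} \cdot 1\right)) = - (-3906 + \left(- \frac{189}{2} + \frac{9}{2}\right)) = - (-3906 - 90) = \left(-1\right) \left(-3996\right) = 3996$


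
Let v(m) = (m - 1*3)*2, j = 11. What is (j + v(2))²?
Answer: 81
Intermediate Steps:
v(m) = -6 + 2*m (v(m) = (m - 3)*2 = (-3 + m)*2 = -6 + 2*m)
(j + v(2))² = (11 + (-6 + 2*2))² = (11 + (-6 + 4))² = (11 - 2)² = 9² = 81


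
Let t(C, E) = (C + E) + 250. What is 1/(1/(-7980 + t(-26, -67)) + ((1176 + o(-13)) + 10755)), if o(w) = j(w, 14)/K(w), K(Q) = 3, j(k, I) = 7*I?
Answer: 23469/280775290 ≈ 8.3586e-5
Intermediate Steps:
o(w) = 98/3 (o(w) = (7*14)/3 = 98*(⅓) = 98/3)
t(C, E) = 250 + C + E
1/(1/(-7980 + t(-26, -67)) + ((1176 + o(-13)) + 10755)) = 1/(1/(-7980 + (250 - 26 - 67)) + ((1176 + 98/3) + 10755)) = 1/(1/(-7980 + 157) + (3626/3 + 10755)) = 1/(1/(-7823) + 35891/3) = 1/(-1/7823 + 35891/3) = 1/(280775290/23469) = 23469/280775290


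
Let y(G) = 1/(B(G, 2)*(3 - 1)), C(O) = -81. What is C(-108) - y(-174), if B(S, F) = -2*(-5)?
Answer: -1621/20 ≈ -81.050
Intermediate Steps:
B(S, F) = 10
y(G) = 1/20 (y(G) = 1/(10*(3 - 1)) = 1/(10*2) = 1/20)
C(-108) - y(-174) = -81 - 1*1/20 = -81 - 1/20 = -1621/20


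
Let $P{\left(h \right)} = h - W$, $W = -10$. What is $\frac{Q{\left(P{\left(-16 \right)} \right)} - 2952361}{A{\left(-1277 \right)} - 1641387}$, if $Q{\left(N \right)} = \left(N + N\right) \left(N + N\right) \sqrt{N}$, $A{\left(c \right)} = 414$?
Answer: $\frac{2952361}{1640973} - \frac{48 i \sqrt{6}}{546991} \approx 1.7992 - 0.00021495 i$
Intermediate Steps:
$P{\left(h \right)} = 10 + h$ ($P{\left(h \right)} = h - -10 = h + 10 = 10 + h$)
$Q{\left(N \right)} = 4 N^{\frac{5}{2}}$ ($Q{\left(N \right)} = 2 N 2 N \sqrt{N} = 4 N^{2} \sqrt{N} = 4 N^{\frac{5}{2}}$)
$\frac{Q{\left(P{\left(-16 \right)} \right)} - 2952361}{A{\left(-1277 \right)} - 1641387} = \frac{4 \left(10 - 16\right)^{\frac{5}{2}} - 2952361}{414 - 1641387} = \frac{4 \left(-6\right)^{\frac{5}{2}} - 2952361}{-1640973} = \left(4 \cdot 36 i \sqrt{6} - 2952361\right) \left(- \frac{1}{1640973}\right) = \left(144 i \sqrt{6} - 2952361\right) \left(- \frac{1}{1640973}\right) = \left(-2952361 + 144 i \sqrt{6}\right) \left(- \frac{1}{1640973}\right) = \frac{2952361}{1640973} - \frac{48 i \sqrt{6}}{546991}$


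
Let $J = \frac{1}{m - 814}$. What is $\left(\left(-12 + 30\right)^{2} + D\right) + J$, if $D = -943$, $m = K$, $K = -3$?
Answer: $- \frac{505724}{817} \approx -619.0$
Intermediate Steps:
$m = -3$
$J = - \frac{1}{817}$ ($J = \frac{1}{-3 - 814} = \frac{1}{-817} = - \frac{1}{817} \approx -0.001224$)
$\left(\left(-12 + 30\right)^{2} + D\right) + J = \left(\left(-12 + 30\right)^{2} - 943\right) - \frac{1}{817} = \left(18^{2} - 943\right) - \frac{1}{817} = \left(324 - 943\right) - \frac{1}{817} = -619 - \frac{1}{817} = - \frac{505724}{817}$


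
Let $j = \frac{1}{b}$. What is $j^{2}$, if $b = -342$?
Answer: $\frac{1}{116964} \approx 8.5496 \cdot 10^{-6}$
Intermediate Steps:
$j = - \frac{1}{342}$ ($j = \frac{1}{-342} = - \frac{1}{342} \approx -0.002924$)
$j^{2} = \left(- \frac{1}{342}\right)^{2} = \frac{1}{116964}$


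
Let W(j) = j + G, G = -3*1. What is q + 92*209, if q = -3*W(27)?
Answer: 19156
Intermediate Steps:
G = -3
W(j) = -3 + j (W(j) = j - 3 = -3 + j)
q = -72 (q = -3*(-3 + 27) = -3*24 = -72)
q + 92*209 = -72 + 92*209 = -72 + 19228 = 19156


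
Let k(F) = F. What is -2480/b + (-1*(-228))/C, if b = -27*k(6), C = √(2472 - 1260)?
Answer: 1240/81 + 38*√303/101 ≈ 21.858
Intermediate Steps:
C = 2*√303 (C = √1212 = 2*√303 ≈ 34.814)
b = -162 (b = -27*6 = -162)
-2480/b + (-1*(-228))/C = -2480/(-162) + (-1*(-228))/((2*√303)) = -2480*(-1/162) + 228*(√303/606) = 1240/81 + 38*√303/101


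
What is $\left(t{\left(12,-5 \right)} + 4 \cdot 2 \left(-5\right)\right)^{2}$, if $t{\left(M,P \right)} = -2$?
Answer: $1764$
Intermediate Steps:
$\left(t{\left(12,-5 \right)} + 4 \cdot 2 \left(-5\right)\right)^{2} = \left(-2 + 4 \cdot 2 \left(-5\right)\right)^{2} = \left(-2 + 8 \left(-5\right)\right)^{2} = \left(-2 - 40\right)^{2} = \left(-42\right)^{2} = 1764$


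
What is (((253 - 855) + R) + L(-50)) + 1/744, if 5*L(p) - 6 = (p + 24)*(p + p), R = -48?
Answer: -479131/3720 ≈ -128.80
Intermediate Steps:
L(p) = 6/5 + 2*p*(24 + p)/5 (L(p) = 6/5 + ((p + 24)*(p + p))/5 = 6/5 + ((24 + p)*(2*p))/5 = 6/5 + (2*p*(24 + p))/5 = 6/5 + 2*p*(24 + p)/5)
(((253 - 855) + R) + L(-50)) + 1/744 = (((253 - 855) - 48) + (6/5 + (⅖)*(-50)² + (48/5)*(-50))) + 1/744 = ((-602 - 48) + (6/5 + (⅖)*2500 - 480)) + 1/744 = (-650 + (6/5 + 1000 - 480)) + 1/744 = (-650 + 2606/5) + 1/744 = -644/5 + 1/744 = -479131/3720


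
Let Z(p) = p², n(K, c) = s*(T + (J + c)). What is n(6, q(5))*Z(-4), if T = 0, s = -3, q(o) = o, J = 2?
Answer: -336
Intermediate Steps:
n(K, c) = -6 - 3*c (n(K, c) = -3*(0 + (2 + c)) = -3*(2 + c) = -6 - 3*c)
n(6, q(5))*Z(-4) = (-6 - 3*5)*(-4)² = (-6 - 15)*16 = -21*16 = -336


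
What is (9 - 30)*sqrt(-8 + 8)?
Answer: 0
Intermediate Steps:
(9 - 30)*sqrt(-8 + 8) = -21*sqrt(0) = -21*0 = 0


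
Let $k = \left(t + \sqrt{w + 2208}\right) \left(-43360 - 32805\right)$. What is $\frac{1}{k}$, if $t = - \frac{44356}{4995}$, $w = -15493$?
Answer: $\frac{44311644}{5079116902003613} + \frac{4990005 i \sqrt{13285}}{5079116902003613} \approx 8.7243 \cdot 10^{-9} + 1.1324 \cdot 10^{-7} i$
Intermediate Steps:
$t = - \frac{44356}{4995}$ ($t = \left(-44356\right) \frac{1}{4995} = - \frac{44356}{4995} \approx -8.8801$)
$k = \frac{675674948}{999} - 76165 i \sqrt{13285}$ ($k = \left(- \frac{44356}{4995} + \sqrt{-15493 + 2208}\right) \left(-43360 - 32805\right) = \left(- \frac{44356}{4995} + \sqrt{-13285}\right) \left(-76165\right) = \left(- \frac{44356}{4995} + i \sqrt{13285}\right) \left(-76165\right) = \frac{675674948}{999} - 76165 i \sqrt{13285} \approx 6.7635 \cdot 10^{5} - 8.7788 \cdot 10^{6} i$)
$\frac{1}{k} = \frac{1}{\frac{675674948}{999} - 76165 i \sqrt{13285}}$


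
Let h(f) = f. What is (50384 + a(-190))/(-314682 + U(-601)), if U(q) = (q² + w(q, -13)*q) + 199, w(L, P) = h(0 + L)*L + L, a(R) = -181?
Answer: -50203/216673882 ≈ -0.00023170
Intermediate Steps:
w(L, P) = L + L² (w(L, P) = (0 + L)*L + L = L*L + L = L² + L = L + L²)
U(q) = 199 + q² + q²*(1 + q) (U(q) = (q² + (q*(1 + q))*q) + 199 = (q² + q²*(1 + q)) + 199 = 199 + q² + q²*(1 + q))
(50384 + a(-190))/(-314682 + U(-601)) = (50384 - 181)/(-314682 + (199 + (-601)³ + 2*(-601)²)) = 50203/(-314682 + (199 - 217081801 + 2*361201)) = 50203/(-314682 + (199 - 217081801 + 722402)) = 50203/(-314682 - 216359200) = 50203/(-216673882) = 50203*(-1/216673882) = -50203/216673882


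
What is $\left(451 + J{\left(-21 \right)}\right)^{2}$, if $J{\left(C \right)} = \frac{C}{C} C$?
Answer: $184900$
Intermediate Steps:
$J{\left(C \right)} = C$ ($J{\left(C \right)} = 1 C = C$)
$\left(451 + J{\left(-21 \right)}\right)^{2} = \left(451 - 21\right)^{2} = 430^{2} = 184900$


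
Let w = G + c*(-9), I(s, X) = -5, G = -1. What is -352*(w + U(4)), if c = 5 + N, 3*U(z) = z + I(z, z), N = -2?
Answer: 29920/3 ≈ 9973.3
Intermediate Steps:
U(z) = -5/3 + z/3 (U(z) = (z - 5)/3 = (-5 + z)/3 = -5/3 + z/3)
c = 3 (c = 5 - 2 = 3)
w = -28 (w = -1 + 3*(-9) = -1 - 27 = -28)
-352*(w + U(4)) = -352*(-28 + (-5/3 + (⅓)*4)) = -352*(-28 + (-5/3 + 4/3)) = -352*(-28 - ⅓) = -352*(-85/3) = 29920/3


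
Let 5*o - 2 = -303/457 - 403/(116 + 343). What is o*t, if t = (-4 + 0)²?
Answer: 1540448/1048815 ≈ 1.4688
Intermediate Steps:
t = 16 (t = (-4)² = 16)
o = 96278/1048815 (o = ⅖ + (-303/457 - 403/(116 + 343))/5 = ⅖ + (-303*1/457 - 403/459)/5 = ⅖ + (-303/457 - 403*1/459)/5 = ⅖ + (-303/457 - 403/459)/5 = ⅖ + (⅕)*(-323248/209763) = ⅖ - 323248/1048815 = 96278/1048815 ≈ 0.091797)
o*t = (96278/1048815)*16 = 1540448/1048815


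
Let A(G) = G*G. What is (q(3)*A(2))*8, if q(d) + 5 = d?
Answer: -64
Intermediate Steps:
q(d) = -5 + d
A(G) = G²
(q(3)*A(2))*8 = ((-5 + 3)*2²)*8 = -2*4*8 = -8*8 = -64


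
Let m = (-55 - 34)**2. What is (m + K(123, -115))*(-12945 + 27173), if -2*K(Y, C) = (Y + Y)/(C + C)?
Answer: 12961373642/115 ≈ 1.1271e+8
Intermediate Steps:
m = 7921 (m = (-89)**2 = 7921)
K(Y, C) = -Y/(2*C) (K(Y, C) = -(Y + Y)/(2*(C + C)) = -2*Y/(2*(2*C)) = -2*Y*1/(2*C)/2 = -Y/(2*C))
(m + K(123, -115))*(-12945 + 27173) = (7921 - 1/2*123/(-115))*(-12945 + 27173) = (7921 - 1/2*123*(-1/115))*14228 = (7921 + 123/230)*14228 = (1821953/230)*14228 = 12961373642/115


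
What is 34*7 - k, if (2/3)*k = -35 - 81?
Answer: 412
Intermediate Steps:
k = -174 (k = 3*(-35 - 81)/2 = (3/2)*(-116) = -174)
34*7 - k = 34*7 - 1*(-174) = 238 + 174 = 412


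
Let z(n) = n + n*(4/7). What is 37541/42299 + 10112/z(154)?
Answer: 218406205/5118179 ≈ 42.673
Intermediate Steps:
z(n) = 11*n/7 (z(n) = n + n*(4*(1/7)) = n + n*(4/7) = n + 4*n/7 = 11*n/7)
37541/42299 + 10112/z(154) = 37541/42299 + 10112/(((11/7)*154)) = 37541*(1/42299) + 10112/242 = 37541/42299 + 10112*(1/242) = 37541/42299 + 5056/121 = 218406205/5118179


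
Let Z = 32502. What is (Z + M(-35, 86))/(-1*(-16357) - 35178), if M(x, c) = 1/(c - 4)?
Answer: -2665165/1543322 ≈ -1.7269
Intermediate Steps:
M(x, c) = 1/(-4 + c)
(Z + M(-35, 86))/(-1*(-16357) - 35178) = (32502 + 1/(-4 + 86))/(-1*(-16357) - 35178) = (32502 + 1/82)/(16357 - 35178) = (32502 + 1/82)/(-18821) = (2665165/82)*(-1/18821) = -2665165/1543322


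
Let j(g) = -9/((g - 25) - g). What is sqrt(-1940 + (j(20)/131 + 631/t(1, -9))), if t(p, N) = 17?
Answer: I*sqrt(235934664594)/11135 ≈ 43.622*I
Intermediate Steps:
j(g) = 9/25 (j(g) = -9/((-25 + g) - g) = -9/(-25) = -9*(-1/25) = 9/25)
sqrt(-1940 + (j(20)/131 + 631/t(1, -9))) = sqrt(-1940 + ((9/25)/131 + 631/17)) = sqrt(-1940 + ((9/25)*(1/131) + 631*(1/17))) = sqrt(-1940 + (9/3275 + 631/17)) = sqrt(-1940 + 2066678/55675) = sqrt(-105942822/55675) = I*sqrt(235934664594)/11135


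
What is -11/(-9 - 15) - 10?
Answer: -229/24 ≈ -9.5417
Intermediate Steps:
-11/(-9 - 15) - 10 = -11/(-24) - 10 = -11*(-1/24) - 10 = 11/24 - 10 = -229/24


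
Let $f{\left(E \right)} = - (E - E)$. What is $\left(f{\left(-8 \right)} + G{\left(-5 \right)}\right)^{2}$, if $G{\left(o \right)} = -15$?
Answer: $225$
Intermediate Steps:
$f{\left(E \right)} = 0$ ($f{\left(E \right)} = \left(-1\right) 0 = 0$)
$\left(f{\left(-8 \right)} + G{\left(-5 \right)}\right)^{2} = \left(0 - 15\right)^{2} = \left(-15\right)^{2} = 225$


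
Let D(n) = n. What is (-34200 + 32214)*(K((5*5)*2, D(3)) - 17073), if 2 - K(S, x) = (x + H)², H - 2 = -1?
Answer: 33934782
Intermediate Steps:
H = 1 (H = 2 - 1 = 1)
K(S, x) = 2 - (1 + x)² (K(S, x) = 2 - (x + 1)² = 2 - (1 + x)²)
(-34200 + 32214)*(K((5*5)*2, D(3)) - 17073) = (-34200 + 32214)*((2 - (1 + 3)²) - 17073) = -1986*((2 - 1*4²) - 17073) = -1986*((2 - 1*16) - 17073) = -1986*((2 - 16) - 17073) = -1986*(-14 - 17073) = -1986*(-17087) = 33934782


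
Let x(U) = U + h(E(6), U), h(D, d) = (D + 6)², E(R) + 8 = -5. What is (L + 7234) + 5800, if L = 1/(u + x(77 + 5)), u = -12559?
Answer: 161986551/12428 ≈ 13034.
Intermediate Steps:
E(R) = -13 (E(R) = -8 - 5 = -13)
h(D, d) = (6 + D)²
x(U) = 49 + U (x(U) = U + (6 - 13)² = U + (-7)² = U + 49 = 49 + U)
L = -1/12428 (L = 1/(-12559 + (49 + (77 + 5))) = 1/(-12559 + (49 + 82)) = 1/(-12559 + 131) = 1/(-12428) = -1/12428 ≈ -8.0463e-5)
(L + 7234) + 5800 = (-1/12428 + 7234) + 5800 = 89904151/12428 + 5800 = 161986551/12428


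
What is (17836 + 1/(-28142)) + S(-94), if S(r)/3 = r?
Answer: 494004667/28142 ≈ 17554.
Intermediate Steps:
S(r) = 3*r
(17836 + 1/(-28142)) + S(-94) = (17836 + 1/(-28142)) + 3*(-94) = (17836 - 1/28142) - 282 = 501940711/28142 - 282 = 494004667/28142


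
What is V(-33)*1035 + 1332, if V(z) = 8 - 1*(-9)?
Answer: 18927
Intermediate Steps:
V(z) = 17 (V(z) = 8 + 9 = 17)
V(-33)*1035 + 1332 = 17*1035 + 1332 = 17595 + 1332 = 18927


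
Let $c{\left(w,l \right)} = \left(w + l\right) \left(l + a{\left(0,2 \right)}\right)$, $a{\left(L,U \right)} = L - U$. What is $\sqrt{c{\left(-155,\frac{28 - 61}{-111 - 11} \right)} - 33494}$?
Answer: $\frac{i \sqrt{494541649}}{122} \approx 182.28 i$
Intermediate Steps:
$c{\left(w,l \right)} = \left(-2 + l\right) \left(l + w\right)$ ($c{\left(w,l \right)} = \left(w + l\right) \left(l + \left(0 - 2\right)\right) = \left(l + w\right) \left(l + \left(0 - 2\right)\right) = \left(l + w\right) \left(l - 2\right) = \left(l + w\right) \left(-2 + l\right) = \left(-2 + l\right) \left(l + w\right)$)
$\sqrt{c{\left(-155,\frac{28 - 61}{-111 - 11} \right)} - 33494} = \sqrt{\left(\left(\frac{28 - 61}{-111 - 11}\right)^{2} - 2 \frac{28 - 61}{-111 - 11} - -310 + \frac{28 - 61}{-111 - 11} \left(-155\right)\right) - 33494} = \sqrt{\left(\left(- \frac{33}{-122}\right)^{2} - 2 \left(- \frac{33}{-122}\right) + 310 + - \frac{33}{-122} \left(-155\right)\right) - 33494} = \sqrt{\left(\left(\left(-33\right) \left(- \frac{1}{122}\right)\right)^{2} - 2 \left(\left(-33\right) \left(- \frac{1}{122}\right)\right) + 310 + \left(-33\right) \left(- \frac{1}{122}\right) \left(-155\right)\right) - 33494} = \sqrt{\left(\left(\frac{33}{122}\right)^{2} - \frac{33}{61} + 310 + \frac{33}{122} \left(-155\right)\right) - 33494} = \sqrt{\left(\frac{1089}{14884} - \frac{33}{61} + 310 - \frac{5115}{122}\right) - 33494} = \sqrt{\frac{3983047}{14884} - 33494} = \sqrt{- \frac{494541649}{14884}} = \frac{i \sqrt{494541649}}{122}$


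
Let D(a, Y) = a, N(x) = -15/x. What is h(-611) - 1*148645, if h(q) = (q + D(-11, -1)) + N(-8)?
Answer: -1194121/8 ≈ -1.4927e+5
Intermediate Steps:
h(q) = -73/8 + q (h(q) = (q - 11) - 15/(-8) = (-11 + q) - 15*(-⅛) = (-11 + q) + 15/8 = -73/8 + q)
h(-611) - 1*148645 = (-73/8 - 611) - 1*148645 = -4961/8 - 148645 = -1194121/8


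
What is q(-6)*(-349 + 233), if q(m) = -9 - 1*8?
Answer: 1972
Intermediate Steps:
q(m) = -17 (q(m) = -9 - 8 = -17)
q(-6)*(-349 + 233) = -17*(-349 + 233) = -17*(-116) = 1972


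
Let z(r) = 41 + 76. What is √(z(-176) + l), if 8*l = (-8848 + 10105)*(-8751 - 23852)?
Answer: I*√81962070/4 ≈ 2263.3*I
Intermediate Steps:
z(r) = 117
l = -40981971/8 (l = ((-8848 + 10105)*(-8751 - 23852))/8 = (1257*(-32603))/8 = (⅛)*(-40981971) = -40981971/8 ≈ -5.1227e+6)
√(z(-176) + l) = √(117 - 40981971/8) = √(-40981035/8) = I*√81962070/4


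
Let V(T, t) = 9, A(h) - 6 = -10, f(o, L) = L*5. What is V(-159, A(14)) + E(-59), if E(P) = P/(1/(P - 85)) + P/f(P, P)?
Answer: 42526/5 ≈ 8505.2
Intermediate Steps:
f(o, L) = 5*L
A(h) = -4 (A(h) = 6 - 10 = -4)
E(P) = ⅕ + P*(-85 + P) (E(P) = P/(1/(P - 85)) + P/((5*P)) = P/(1/(-85 + P)) + P*(1/(5*P)) = P*(-85 + P) + ⅕ = ⅕ + P*(-85 + P))
V(-159, A(14)) + E(-59) = 9 + (⅕ + (-59)² - 85*(-59)) = 9 + (⅕ + 3481 + 5015) = 9 + 42481/5 = 42526/5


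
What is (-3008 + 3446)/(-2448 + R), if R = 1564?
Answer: -219/442 ≈ -0.49548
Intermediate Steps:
(-3008 + 3446)/(-2448 + R) = (-3008 + 3446)/(-2448 + 1564) = 438/(-884) = 438*(-1/884) = -219/442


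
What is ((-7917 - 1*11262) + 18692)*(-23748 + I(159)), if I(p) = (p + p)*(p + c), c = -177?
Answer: 14352864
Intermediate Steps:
I(p) = 2*p*(-177 + p) (I(p) = (p + p)*(p - 177) = (2*p)*(-177 + p) = 2*p*(-177 + p))
((-7917 - 1*11262) + 18692)*(-23748 + I(159)) = ((-7917 - 1*11262) + 18692)*(-23748 + 2*159*(-177 + 159)) = ((-7917 - 11262) + 18692)*(-23748 + 2*159*(-18)) = (-19179 + 18692)*(-23748 - 5724) = -487*(-29472) = 14352864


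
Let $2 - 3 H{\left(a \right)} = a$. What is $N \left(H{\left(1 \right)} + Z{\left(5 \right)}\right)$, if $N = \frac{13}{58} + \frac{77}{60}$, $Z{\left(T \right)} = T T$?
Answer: $\frac{49837}{1305} \approx 38.189$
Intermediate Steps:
$H{\left(a \right)} = \frac{2}{3} - \frac{a}{3}$
$Z{\left(T \right)} = T^{2}$
$N = \frac{2623}{1740}$ ($N = 13 \cdot \frac{1}{58} + 77 \cdot \frac{1}{60} = \frac{13}{58} + \frac{77}{60} = \frac{2623}{1740} \approx 1.5075$)
$N \left(H{\left(1 \right)} + Z{\left(5 \right)}\right) = \frac{2623 \left(\left(\frac{2}{3} - \frac{1}{3}\right) + 5^{2}\right)}{1740} = \frac{2623 \left(\left(\frac{2}{3} - \frac{1}{3}\right) + 25\right)}{1740} = \frac{2623 \left(\frac{1}{3} + 25\right)}{1740} = \frac{2623}{1740} \cdot \frac{76}{3} = \frac{49837}{1305}$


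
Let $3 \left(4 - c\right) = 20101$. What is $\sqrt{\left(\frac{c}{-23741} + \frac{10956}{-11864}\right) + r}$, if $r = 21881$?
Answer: $\frac{\sqrt{976421321192121052830}}{211247418} \approx 147.92$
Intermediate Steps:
$c = - \frac{20089}{3}$ ($c = 4 - \frac{20101}{3} = - \frac{20089}{3} \approx -6696.3$)
$\sqrt{\left(\frac{c}{-23741} + \frac{10956}{-11864}\right) + r} = \sqrt{\left(- \frac{20089}{3 \left(-23741\right)} + \frac{10956}{-11864}\right) + 21881} = \sqrt{\left(\left(- \frac{20089}{3}\right) \left(- \frac{1}{23741}\right) + 10956 \left(- \frac{1}{11864}\right)\right) + 21881} = \sqrt{\left(\frac{20089}{71223} - \frac{2739}{2966}\right) + 21881} = \sqrt{- \frac{135495823}{211247418} + 21881} = \sqrt{\frac{4622169257435}{211247418}} = \frac{\sqrt{976421321192121052830}}{211247418}$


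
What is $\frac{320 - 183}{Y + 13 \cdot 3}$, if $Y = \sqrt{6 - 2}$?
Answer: $\frac{137}{41} \approx 3.3415$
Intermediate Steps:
$Y = 2$ ($Y = \sqrt{4} = 2$)
$\frac{320 - 183}{Y + 13 \cdot 3} = \frac{320 - 183}{2 + 13 \cdot 3} = \frac{137}{2 + 39} = \frac{137}{41}$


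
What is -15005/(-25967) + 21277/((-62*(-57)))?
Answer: 605527529/91767378 ≈ 6.5985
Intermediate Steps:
-15005/(-25967) + 21277/((-62*(-57))) = -15005*(-1/25967) + 21277/3534 = 15005/25967 + 21277*(1/3534) = 15005/25967 + 21277/3534 = 605527529/91767378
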